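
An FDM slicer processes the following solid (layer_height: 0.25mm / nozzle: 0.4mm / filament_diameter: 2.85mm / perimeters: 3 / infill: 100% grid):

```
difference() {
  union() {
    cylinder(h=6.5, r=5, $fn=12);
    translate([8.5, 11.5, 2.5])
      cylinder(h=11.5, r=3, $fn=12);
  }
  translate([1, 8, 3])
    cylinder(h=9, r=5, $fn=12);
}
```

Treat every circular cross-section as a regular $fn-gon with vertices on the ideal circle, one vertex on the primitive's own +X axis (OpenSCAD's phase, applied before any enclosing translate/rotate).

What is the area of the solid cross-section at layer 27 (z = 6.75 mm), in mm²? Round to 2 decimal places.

27.00 mm²

At z = 6.75 mm: the cylinder does not reach this height (z outside [0, 6.5]); the r=3 cylinder at (8.5, 11.5) gives a regular 12-gon of circumradius 3 (constant along its height) (area = (12/2)·3.000²·sin(360°/12) = 27.00 mm²); Combining (union): only the r=3 cylinder at (8.5, 11.5) is present, so the union is just that shape — area = 27.00 mm²; the r=5 cylinder at (1, 8) gives a regular 12-gon of circumradius 5 (constant along its height) (area = (12/2)·5.000²·sin(360°/12) = 75.00 mm²); After the difference (first − rest): starting from that combined region (27.00 mm²), the r=5 cylinder at (1, 8) misses the remaining region (no effect) — area = 27.00 mm². Overall, the cross-section is a single solid region. Net area = 27.00 mm².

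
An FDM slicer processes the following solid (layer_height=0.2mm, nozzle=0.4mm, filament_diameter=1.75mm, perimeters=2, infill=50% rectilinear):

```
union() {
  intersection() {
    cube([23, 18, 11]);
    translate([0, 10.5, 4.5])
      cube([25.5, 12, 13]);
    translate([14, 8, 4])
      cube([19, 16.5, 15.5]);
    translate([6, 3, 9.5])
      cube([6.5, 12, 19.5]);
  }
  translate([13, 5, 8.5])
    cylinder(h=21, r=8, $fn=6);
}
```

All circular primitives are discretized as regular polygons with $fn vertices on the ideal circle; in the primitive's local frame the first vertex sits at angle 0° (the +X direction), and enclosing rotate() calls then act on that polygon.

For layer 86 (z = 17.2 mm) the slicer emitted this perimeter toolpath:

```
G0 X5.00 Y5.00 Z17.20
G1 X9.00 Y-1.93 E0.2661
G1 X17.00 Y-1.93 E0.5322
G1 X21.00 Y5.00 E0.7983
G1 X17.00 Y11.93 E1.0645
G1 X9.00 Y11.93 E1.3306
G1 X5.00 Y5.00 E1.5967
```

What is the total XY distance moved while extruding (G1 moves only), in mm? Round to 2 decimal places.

48.01 mm

Sum the Euclidean lengths of each G1 segment: total = 48.01 mm.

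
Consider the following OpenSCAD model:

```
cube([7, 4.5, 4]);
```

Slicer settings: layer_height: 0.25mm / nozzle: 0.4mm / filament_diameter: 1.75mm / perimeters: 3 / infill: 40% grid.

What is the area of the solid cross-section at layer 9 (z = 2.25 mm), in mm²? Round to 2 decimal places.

31.50 mm²

At z = 2.25 mm: the cube (footprint 7×4.5) is included at this height (area 31.50 mm²). Overall, the cross-section is a single solid region. Net area = 31.50 mm².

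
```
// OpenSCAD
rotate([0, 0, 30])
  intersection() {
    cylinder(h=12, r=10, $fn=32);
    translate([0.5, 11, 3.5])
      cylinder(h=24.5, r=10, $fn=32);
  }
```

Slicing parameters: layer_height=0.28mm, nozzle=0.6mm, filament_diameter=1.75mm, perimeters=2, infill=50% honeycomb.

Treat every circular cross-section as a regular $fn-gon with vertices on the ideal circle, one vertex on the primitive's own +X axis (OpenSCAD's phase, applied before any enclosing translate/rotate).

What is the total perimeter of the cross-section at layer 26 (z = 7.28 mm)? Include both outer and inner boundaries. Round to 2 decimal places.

At z = 7.28 mm: the r=10 cylinder gives a regular 32-gon of circumradius 10 (constant along its height) (perimeter = 2·32·10.000·sin(180°/32) = 62.73 mm); the r=10 cylinder at (0.5, 11) gives a regular 32-gon of circumradius 10 (constant along its height) (perimeter = 2·32·10.000·sin(180°/32) = 62.73 mm); Taking the intersection: the r=10 cylinder at (0.5, 11) partially overlaps the r=10 cylinder; clipping to the common part keeps 104.36 mm² — boundary = 39.36 mm; (rotated 30° about Z; rotation is an isometry so areas/perimeters/island counts are preserved). Overall, the cross-section is a single solid region. Total boundary length (outer) = 39.36 mm.

39.36 mm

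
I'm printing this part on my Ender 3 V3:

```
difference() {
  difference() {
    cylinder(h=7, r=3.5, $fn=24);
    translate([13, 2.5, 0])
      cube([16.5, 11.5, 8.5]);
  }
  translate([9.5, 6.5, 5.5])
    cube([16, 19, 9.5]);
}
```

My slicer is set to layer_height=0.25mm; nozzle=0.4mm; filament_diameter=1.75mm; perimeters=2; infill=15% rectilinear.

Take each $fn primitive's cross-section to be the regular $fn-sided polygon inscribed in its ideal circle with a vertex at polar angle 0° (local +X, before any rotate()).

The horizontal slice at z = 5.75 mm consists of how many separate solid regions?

At z = 5.75 mm: the cylinder: section is a regular 24-gon, circumradius r=3.5; the 16.5×11.5 cube at (13, 2.5) contributes its full rectangle; Taking the first minus the rest: starting from the r=3.5 cylinder, the 16.5×11.5 cube at (13, 2.5) misses the remaining region (no effect) — 1 connected region; the cube at (9.5, 6.5) is present — its section is the full 16×19 rectangle; Taking the first minus the rest: starting from the result so far, the 16×19 cube at (9.5, 6.5) misses the remaining region (no effect) — 1 connected region. The result has 1 disconnected region.

1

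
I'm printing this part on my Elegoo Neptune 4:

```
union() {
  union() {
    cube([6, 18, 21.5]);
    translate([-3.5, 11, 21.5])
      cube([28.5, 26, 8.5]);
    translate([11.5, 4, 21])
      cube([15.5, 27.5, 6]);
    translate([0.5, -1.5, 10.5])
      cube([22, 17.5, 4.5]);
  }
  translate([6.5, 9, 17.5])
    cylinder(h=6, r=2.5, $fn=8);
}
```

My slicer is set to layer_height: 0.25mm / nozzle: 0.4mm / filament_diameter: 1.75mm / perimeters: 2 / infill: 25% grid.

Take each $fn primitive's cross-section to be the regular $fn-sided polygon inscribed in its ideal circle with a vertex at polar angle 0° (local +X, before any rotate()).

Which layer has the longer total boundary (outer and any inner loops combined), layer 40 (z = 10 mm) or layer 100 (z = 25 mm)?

Layer 40 (z = 10): the 6×18 cube contributes its full rectangle (perimeter 48.00 mm); the cube at (-3.5, 11) is not intersected at this z (z outside [21.5, 30]); the cube at (11.5, 4) is not intersected at this z (z outside [21, 27]); the cube at (0.5, -1.5) does not reach this height (z outside [10.5, 15]); Taking the union: only the 6×18 cube is present, so the union is just that shape — boundary = 48.00 mm; the cylinder at (6.5, 9) does not reach this height (z outside [17.5, 23.5]); Taking the union: only the result so far is present, so the union is just that shape — boundary = 48.00 mm. So its perimeter = 48.00 mm. Layer 100 (z = 25): the cube does not reach this height (z outside [0, 21.5]); the 28.5×26 cube at (-3.5, 11) contributes its full rectangle (perimeter 109.00 mm); the cube at (11.5, 4) is present — its section is the full 15.5×27.5 rectangle (perimeter 86.00 mm); the cube at (0.5, -1.5) is absent (z outside [10.5, 15]); Taking the union: the regions partially overlap (shared area 276.75 mm²), so the edge portions inside another operand are dropped and the merged outline is re-measured after clipping — boundary = 127.00 mm; the cylinder at (6.5, 9) is not intersected at this z (z outside [17.5, 23.5]); Merging all regions: only that combined region is present, so the union is just that shape — boundary = 127.00 mm. So its perimeter = 127.00 mm. Layer 100 is larger (127.00 vs 48.00 mm).

layer 100 (z = 25 mm)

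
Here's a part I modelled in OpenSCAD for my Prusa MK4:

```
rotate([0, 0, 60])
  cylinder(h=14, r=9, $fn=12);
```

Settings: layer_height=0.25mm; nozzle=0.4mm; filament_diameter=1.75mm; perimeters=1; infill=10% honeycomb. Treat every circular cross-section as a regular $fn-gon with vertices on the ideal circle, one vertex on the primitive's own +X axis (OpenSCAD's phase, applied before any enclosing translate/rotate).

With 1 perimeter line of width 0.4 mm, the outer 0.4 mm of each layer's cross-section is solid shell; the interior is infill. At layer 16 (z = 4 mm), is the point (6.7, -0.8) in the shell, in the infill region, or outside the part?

infill

At z = 4 mm: the r=9 cylinder gives a regular 12-gon of circumradius 9 (constant along its height); (whole slice rotated 60° about Z — lengths, areas and connectivity unchanged). Overall, the cross-section is a single solid region. Undo the 60° rotation: the query point maps to (2.657, -6.202) in the un-rotated model frame. The nearest boundary edge runs (-0.00, -9.00)→(4.50, -7.79); distance from the point to it = 2.01 mm. The point is inside the cross-section and 2.01 mm from the nearest boundary — more than the 0.4 mm shell width (1 × 0.4), so it's in the infill interior.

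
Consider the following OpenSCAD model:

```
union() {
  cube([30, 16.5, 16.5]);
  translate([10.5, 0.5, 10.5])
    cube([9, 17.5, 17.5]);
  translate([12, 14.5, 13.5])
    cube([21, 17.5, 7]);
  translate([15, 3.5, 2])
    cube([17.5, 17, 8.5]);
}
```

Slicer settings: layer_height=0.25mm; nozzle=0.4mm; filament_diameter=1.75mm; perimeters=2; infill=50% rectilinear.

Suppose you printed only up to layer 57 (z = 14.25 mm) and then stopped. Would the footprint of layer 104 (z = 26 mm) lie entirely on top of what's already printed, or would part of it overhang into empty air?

Compare the two slices. At z = 14.25: the 30×16.5 cube contributes its full rectangle (area 495.00 mm²); the 9×17.5 cube at (10.5, 0.5) contributes its full rectangle (area 157.50 mm²); the cube at (12, 14.5) is present — its section is the full 21×17.5 rectangle (area 367.50 mm²); the cube at (15, 3.5) is not intersected at this z (z outside [2, 10.5]); Combining (union): the regions partially overlap — summed areas 1020.00 mm² minus the doubly-counted overlap 191.25 mm² gives 828.75 mm² — area = 828.75 mm². At z = 26: the cube is not intersected at this z (z outside [0, 16.5]); the cube at (10.5, 0.5) is present — its section is the full 9×17.5 rectangle (area 157.50 mm²); the cube at (12, 14.5) is not intersected at this z (z outside [13.5, 20.5]); the cube at (15, 3.5) is absent (z outside [2, 10.5]); Merging all regions: only the 9×17.5 cube at (10.5, 0.5) is present, so the union is just that shape — area = 157.50 mm². Checking containment: the cross-section at z = 26 is a subset of the cross-section at z = 14.25.

entirely on top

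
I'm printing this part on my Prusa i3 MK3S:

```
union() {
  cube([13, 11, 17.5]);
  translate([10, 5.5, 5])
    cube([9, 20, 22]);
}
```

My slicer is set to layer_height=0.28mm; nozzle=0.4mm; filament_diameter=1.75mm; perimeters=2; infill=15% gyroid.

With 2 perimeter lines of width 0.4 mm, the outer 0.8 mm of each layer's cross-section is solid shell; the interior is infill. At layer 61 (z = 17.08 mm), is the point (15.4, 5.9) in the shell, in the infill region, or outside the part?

shell

At z = 17.08 mm: the cube is present — its section is the full 13×11 rectangle; the 9×20 cube at (10, 5.5) contributes its full rectangle; Combining (union): the regions partially overlap (shared area 16.50 mm²), so overlapping operands fuse into one piece — 1 connected region. Overall, the cross-section is a single solid region. The nearest boundary edge runs (19.00, 5.50)→(13.00, 5.50); distance from the point to it = 0.40 mm. The point is inside the cross-section, 0.40 mm from the nearest boundary — within the 0.8 mm shell band (2 × 0.4).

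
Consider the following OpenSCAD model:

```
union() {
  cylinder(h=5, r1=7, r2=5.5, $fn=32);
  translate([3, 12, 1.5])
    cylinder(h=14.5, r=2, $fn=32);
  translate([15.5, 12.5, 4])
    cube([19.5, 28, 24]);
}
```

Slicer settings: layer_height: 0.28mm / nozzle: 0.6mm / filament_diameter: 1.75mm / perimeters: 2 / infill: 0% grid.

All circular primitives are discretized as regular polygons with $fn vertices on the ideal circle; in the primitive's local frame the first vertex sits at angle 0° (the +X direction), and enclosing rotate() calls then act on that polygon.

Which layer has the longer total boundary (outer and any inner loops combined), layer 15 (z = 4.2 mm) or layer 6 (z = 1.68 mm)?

layer 15 (z = 4.2 mm)

Layer 15 (z = 4.2): the cone contributes a regular 32-gon of circumradius 5.740 (interpolated between r1=7 and r2=5.5 at t=0.840) (perimeter = 2·32·5.740·sin(180°/32) = 36.01 mm); the cylinder at (3, 12): section is a regular 32-gon, circumradius r=2 (perimeter = 2·32·2.000·sin(180°/32) = 12.55 mm); the cube at (15.5, 12.5) (footprint 19.5×28) is included at this height (perimeter 95.00 mm); Taking the union: the 3 present regions are separate (no shared area or edge), so areas and boundary lengths simply add and each stays a separate island — boundary = 143.55 mm. So its perimeter = 143.55 mm. Layer 6 (z = 1.68): the cone: at t=0.336 of its height the radius interpolates to r₁+(r₂−r₁)t = 6.496, giving a regular 32-gon of that circumradius (perimeter = 2·32·6.496·sin(180°/32) = 40.75 mm); the r=2 cylinder at (3, 12) gives a regular 32-gon of circumradius 2 (constant along its height) (perimeter = 2·32·2.000·sin(180°/32) = 12.55 mm); the cube at (15.5, 12.5) is absent (z outside [4, 28]); Taking the union: the 2 present regions are separate (no shared area or edge), so areas and boundary lengths simply add and each stays a separate island — boundary = 53.30 mm. So its perimeter = 53.30 mm. Layer 15 is larger (143.55 vs 53.30 mm).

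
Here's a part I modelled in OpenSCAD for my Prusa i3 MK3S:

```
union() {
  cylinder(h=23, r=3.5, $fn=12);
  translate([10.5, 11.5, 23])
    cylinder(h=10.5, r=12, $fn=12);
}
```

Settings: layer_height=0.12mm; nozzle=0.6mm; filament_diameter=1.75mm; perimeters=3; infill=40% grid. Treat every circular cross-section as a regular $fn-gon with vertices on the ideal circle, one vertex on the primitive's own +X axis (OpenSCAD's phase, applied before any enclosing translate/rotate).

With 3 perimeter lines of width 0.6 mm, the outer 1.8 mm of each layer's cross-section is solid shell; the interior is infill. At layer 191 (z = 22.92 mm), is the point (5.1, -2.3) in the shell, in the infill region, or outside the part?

At z = 22.92 mm: the cylinder: section is a regular 12-gon, circumradius r=3.5; the cylinder at (10.5, 11.5) is absent (z outside [23, 33.5]); Combining (union): only the r=3.5 cylinder is present, so the union is just that shape — 1 connected region. Overall, the cross-section is a single solid region. The nearest boundary edge runs (3.03, -1.75)→(3.50, 0.00); distance from the point to it = 2.14 mm. The point is not inside any of the regions above, so it lies outside the cross-section (2.14 mm from the nearest boundary).

outside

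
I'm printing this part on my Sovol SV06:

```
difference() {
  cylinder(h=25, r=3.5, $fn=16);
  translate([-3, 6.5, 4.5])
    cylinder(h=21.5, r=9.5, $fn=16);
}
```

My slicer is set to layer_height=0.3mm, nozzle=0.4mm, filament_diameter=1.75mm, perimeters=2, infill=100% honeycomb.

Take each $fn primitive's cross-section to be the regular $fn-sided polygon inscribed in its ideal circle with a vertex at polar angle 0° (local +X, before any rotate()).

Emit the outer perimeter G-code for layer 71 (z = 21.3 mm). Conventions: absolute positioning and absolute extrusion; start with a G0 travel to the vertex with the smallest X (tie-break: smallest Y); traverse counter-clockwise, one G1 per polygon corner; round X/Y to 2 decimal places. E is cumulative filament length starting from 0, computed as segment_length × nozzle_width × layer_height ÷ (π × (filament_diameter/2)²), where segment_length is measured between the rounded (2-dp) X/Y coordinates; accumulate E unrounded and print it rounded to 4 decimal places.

At z = 21.3 mm: the r=3.5 cylinder contributes a regular 16-gon of circumradius 3.5; the r=9.5 cylinder at (-3, 6.5) gives a regular 16-gon of circumradius 9.5 (constant along its height); Subtracting the remaining from the first: starting from the r=3.5 cylinder, the r=9.5 cylinder at (-3, 6.5) partially overlaps it — only the 32.08 mm² overlap (of its 276.30 mm²) is removed, clipping the outline — 1 connected region. The outline is a single polygon with 8 vertices. Extrusion per mm of travel: 0.4 × 0.3 / (π × 0.875²) = 0.049890. Accumulating E over each segment gives final E = 0.6587.

G0 X-1.99 Y-2.80 Z21.30
G1 X-1.34 Y-3.23 E0.0389
G1 X0.00 Y-3.50 E0.1071
G1 X1.34 Y-3.23 E0.1753
G1 X2.47 Y-2.47 E0.2432
G1 X3.23 Y-1.34 E0.3112
G1 X3.42 Y-0.42 E0.3580
G1 X0.64 Y-2.28 E0.5249
G1 X-1.99 Y-2.80 E0.6587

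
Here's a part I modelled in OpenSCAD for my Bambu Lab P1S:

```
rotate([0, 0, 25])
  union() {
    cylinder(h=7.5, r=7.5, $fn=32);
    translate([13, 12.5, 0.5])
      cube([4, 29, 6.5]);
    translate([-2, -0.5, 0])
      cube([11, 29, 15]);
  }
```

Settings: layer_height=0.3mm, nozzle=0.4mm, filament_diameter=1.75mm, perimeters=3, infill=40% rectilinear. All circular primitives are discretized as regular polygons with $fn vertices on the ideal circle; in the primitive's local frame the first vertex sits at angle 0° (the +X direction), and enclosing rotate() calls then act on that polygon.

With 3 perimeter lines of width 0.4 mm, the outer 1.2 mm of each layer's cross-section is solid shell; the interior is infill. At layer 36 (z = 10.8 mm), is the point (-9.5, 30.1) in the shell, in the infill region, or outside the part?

At z = 10.8 mm: the cylinder does not reach this height (z outside [0, 7.5]); the cube at (13, 12.5) is not intersected at this z (z outside [0.5, 7]); the 11×29 cube at (-2, -0.5) contributes its full rectangle; Taking the union: only the 11×29 cube at (-2, -0.5) is present, so the union is just that shape — 1 connected region; (rotated 25° about Z; rotation is an isometry so areas/perimeters/island counts are preserved). Overall, the cross-section is a single solid region. Undo the 25° rotation: the query point maps to (4.111, 31.295) in the un-rotated model frame. The nearest boundary edge runs (9.00, 28.50)→(-2.00, 28.50); distance from the point to it = 2.79 mm. The point is not inside any of the regions above, so it lies outside the cross-section (2.79 mm from the nearest boundary).

outside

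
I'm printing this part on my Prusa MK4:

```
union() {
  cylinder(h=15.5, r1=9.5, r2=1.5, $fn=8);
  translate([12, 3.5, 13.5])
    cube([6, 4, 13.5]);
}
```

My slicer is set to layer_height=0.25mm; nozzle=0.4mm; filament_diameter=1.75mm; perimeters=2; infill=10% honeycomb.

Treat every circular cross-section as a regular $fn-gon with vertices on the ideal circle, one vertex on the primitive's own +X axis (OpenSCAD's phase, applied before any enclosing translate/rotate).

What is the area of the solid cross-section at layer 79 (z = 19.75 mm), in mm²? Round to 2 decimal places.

At z = 19.75 mm: the cone is not intersected at this z (z outside [0, 15.5]); the cube at (12, 3.5) (footprint 6×4) is included at this height (area 24.00 mm²); Combining (union): only the 6×4 cube at (12, 3.5) is present, so the union is just that shape — area = 24.00 mm². Overall, the cross-section is a single solid region. Net area = 24.00 mm².

24.00 mm²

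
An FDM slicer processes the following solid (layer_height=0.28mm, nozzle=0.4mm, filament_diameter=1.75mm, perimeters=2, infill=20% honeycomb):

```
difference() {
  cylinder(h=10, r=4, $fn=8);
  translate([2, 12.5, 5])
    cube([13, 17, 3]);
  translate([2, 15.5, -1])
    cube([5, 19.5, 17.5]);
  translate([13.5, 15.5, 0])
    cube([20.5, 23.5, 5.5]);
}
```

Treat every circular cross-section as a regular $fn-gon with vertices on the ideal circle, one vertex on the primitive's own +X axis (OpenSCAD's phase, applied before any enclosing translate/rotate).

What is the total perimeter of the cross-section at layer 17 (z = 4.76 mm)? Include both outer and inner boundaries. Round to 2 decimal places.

At z = 4.76 mm: the r=4 cylinder contributes a regular 8-gon of circumradius 4 (perimeter = 2·8·4.000·sin(180°/8) = 24.49 mm); the cube at (2, 12.5) is absent (z outside [5, 8]); the cube at (2, 15.5) (footprint 5×19.5) is included at this height (perimeter 49.00 mm); the 20.5×23.5 cube at (13.5, 15.5) contributes its full rectangle (perimeter 88.00 mm); Subtracting the remaining from the first: starting from the r=4 cylinder, the 5×19.5 cube at (2, 15.5) misses the remaining region (no effect); the 20.5×23.5 cube at (13.5, 15.5) misses the remaining region (no effect) — boundary = 24.49 mm. Overall, the cross-section is a single solid region. Total boundary length (outer) = 24.49 mm.

24.49 mm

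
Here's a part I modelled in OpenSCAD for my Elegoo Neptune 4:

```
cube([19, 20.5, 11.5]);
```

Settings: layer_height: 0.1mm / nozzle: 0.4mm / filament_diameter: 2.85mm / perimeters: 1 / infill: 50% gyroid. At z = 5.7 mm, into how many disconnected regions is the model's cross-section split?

1

At z = 5.7 mm: the cube is present — its section is the full 19×20.5 rectangle. The result has 1 disconnected region.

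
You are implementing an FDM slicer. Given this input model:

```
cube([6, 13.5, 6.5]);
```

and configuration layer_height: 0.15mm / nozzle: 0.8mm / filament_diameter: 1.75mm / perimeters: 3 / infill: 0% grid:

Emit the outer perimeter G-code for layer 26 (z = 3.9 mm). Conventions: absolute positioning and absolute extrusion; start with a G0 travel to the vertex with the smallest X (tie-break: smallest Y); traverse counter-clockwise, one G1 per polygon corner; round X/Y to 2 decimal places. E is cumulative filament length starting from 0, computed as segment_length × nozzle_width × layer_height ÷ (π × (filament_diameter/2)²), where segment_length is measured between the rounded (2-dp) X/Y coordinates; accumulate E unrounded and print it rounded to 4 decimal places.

G0 X0.00 Y0.00 Z3.90
G1 X6.00 Y0.00 E0.2993
G1 X6.00 Y13.50 E0.9729
G1 X0.00 Y13.50 E1.2722
G1 X0.00 Y0.00 E1.9457

At z = 3.9 mm: the cube (footprint 6×13.5) is included at this height. The outline is a single polygon with 4 vertices. Extrusion per mm of travel: 0.8 × 0.15 / (π × 0.875²) = 0.049890. Accumulating E over each segment gives final E = 1.9457.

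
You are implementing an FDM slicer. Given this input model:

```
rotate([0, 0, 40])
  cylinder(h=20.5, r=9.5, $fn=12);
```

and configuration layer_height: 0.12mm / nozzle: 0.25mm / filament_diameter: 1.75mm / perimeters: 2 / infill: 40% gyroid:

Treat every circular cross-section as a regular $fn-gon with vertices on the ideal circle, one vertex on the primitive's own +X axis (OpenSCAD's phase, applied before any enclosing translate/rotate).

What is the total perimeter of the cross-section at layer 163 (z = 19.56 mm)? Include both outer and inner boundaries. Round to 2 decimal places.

59.01 mm

At z = 19.56 mm: the r=9.5 cylinder gives a regular 12-gon of circumradius 9.5 (constant along its height) (perimeter = 2·12·9.500·sin(180°/12) = 59.01 mm); (whole slice rotated 40° about Z — lengths, areas and connectivity unchanged). Overall, the cross-section is a single solid region. Total boundary length (outer) = 59.01 mm.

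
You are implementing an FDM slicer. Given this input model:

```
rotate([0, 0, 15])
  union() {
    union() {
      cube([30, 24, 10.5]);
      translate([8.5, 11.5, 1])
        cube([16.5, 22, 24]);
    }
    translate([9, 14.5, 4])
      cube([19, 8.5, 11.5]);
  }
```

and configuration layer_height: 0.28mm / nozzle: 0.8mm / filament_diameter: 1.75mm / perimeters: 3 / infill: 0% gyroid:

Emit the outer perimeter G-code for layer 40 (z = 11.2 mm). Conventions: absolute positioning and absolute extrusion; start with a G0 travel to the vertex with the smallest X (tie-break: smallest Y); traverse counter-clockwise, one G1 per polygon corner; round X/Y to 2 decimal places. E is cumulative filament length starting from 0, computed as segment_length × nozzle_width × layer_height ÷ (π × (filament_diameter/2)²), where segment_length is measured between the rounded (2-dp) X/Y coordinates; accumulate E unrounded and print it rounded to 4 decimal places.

At z = 11.2 mm: the cube is absent (z outside [0, 10.5]); the 16.5×22 cube at (8.5, 11.5) contributes its full rectangle; Combining (union): only the 16.5×22 cube at (8.5, 11.5) is present, so the union is just that shape — 1 connected region; the cube at (9, 14.5) (footprint 19×8.5) is included at this height; Taking the union: the regions partially overlap (shared area 136.00 mm²), so overlapping operands fuse into one piece — 1 connected region; (whole slice rotated 15° about Z — lengths, areas and connectivity unchanged). The outline is a single polygon with 8 vertices. Extrusion per mm of travel: 0.8 × 0.28 / (π × 0.875²) = 0.093128. Accumulating E over each segment gives final E = 7.7281.

G0 X-0.46 Y34.56 Z11.20
G1 X5.23 Y13.31 E2.0487
G1 X21.17 Y17.58 E3.5855
G1 X20.40 Y20.48 E3.8649
G1 X23.29 Y21.25 E4.1435
G1 X21.09 Y29.46 E4.9350
G1 X18.20 Y28.69 E5.2135
G1 X15.48 Y38.83 E6.1913
G1 X-0.46 Y34.56 E7.7281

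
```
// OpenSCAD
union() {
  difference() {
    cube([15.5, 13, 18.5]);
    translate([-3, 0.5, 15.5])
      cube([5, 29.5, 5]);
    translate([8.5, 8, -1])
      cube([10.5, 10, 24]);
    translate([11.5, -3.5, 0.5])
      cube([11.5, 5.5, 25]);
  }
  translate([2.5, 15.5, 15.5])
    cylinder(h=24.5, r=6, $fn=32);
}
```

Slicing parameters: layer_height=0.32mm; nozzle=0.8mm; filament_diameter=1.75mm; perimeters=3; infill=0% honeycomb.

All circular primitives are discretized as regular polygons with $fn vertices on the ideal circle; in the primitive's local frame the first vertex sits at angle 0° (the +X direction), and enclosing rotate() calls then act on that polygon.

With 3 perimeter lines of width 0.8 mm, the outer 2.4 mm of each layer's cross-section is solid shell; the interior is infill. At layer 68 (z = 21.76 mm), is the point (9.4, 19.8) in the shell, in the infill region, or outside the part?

At z = 21.76 mm: the cube does not reach this height (z outside [0, 18.5]); the cube at (-3, 0.5) is not intersected at this z (z outside [15.5, 20.5]); the cube at (8.5, 8) is present — its section is the full 10.5×10 rectangle; the cube at (11.5, -3.5) (footprint 11.5×5.5) is included at this height; After the difference (first − rest): the first operand is absent here, so nothing remains; the r=6 cylinder at (2.5, 15.5) gives a regular 32-gon of circumradius 6 (constant along its height); Taking the union: only the r=6 cylinder at (2.5, 15.5) is present, so the union is just that shape — 1 connected region. Overall, the cross-section is a single solid region. The nearest boundary edge runs (8.04, 17.80)→(7.49, 18.83); distance from the point to it = 2.14 mm. The point is not inside any of the regions above, so it lies outside the cross-section (2.14 mm from the nearest boundary).

outside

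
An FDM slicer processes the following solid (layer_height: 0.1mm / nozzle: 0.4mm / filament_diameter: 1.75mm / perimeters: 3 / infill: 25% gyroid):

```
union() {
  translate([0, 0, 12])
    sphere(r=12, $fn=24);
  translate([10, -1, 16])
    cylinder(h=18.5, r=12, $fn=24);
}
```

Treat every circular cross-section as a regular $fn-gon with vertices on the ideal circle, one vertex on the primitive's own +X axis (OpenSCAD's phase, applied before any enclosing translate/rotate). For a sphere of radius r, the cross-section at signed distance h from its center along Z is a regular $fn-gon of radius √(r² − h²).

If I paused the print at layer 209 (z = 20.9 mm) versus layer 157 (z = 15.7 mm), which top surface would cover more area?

layer 209 (z = 20.9 mm)

Layer 209 (z = 20.9): the r=12 sphere slices to a regular 24-gon of circumradius 8.049 (√(r²−h²) with h=8.9 from center) (area = (24/2)·8.049²·sin(360°/24) = 201.23 mm²); the r=12 cylinder at (10, -1) gives a regular 24-gon of circumradius 12 (constant along its height) (area = (24/2)·12.000²·sin(360°/24) = 447.24 mm²); Taking the union: the regions partially overlap — summed areas 648.47 mm² minus the doubly-counted overlap 115.33 mm² gives 533.13 mm² — area = 533.13 mm². So its area = 533.13 mm². Layer 157 (z = 15.7): the r=12 sphere slices to a regular 24-gon of circumradius 11.415 (√(r²−h²) with h=3.7 from center) (area = (24/2)·11.415²·sin(360°/24) = 404.72 mm²); the cylinder at (10, -1) is not intersected at this z (z outside [16, 34.5]); Combining (union): only the r=12 sphere is present, so the union is just that shape — area = 404.72 mm². So its area = 404.72 mm². Layer 209 is larger (533.13 vs 404.72 mm²).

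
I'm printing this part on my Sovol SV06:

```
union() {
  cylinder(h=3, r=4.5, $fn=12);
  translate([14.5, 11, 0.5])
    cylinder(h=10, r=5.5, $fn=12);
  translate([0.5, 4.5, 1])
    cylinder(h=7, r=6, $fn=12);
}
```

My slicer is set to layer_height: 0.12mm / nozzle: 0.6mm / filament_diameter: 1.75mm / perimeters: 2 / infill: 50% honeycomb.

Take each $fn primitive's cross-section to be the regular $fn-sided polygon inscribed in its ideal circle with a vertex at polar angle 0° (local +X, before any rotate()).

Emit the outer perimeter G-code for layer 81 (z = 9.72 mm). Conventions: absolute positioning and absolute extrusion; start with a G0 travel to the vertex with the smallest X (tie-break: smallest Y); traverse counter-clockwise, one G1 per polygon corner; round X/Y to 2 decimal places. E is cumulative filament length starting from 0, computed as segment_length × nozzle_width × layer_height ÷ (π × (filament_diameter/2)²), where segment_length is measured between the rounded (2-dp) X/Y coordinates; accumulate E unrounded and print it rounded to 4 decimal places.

At z = 9.72 mm: the cylinder does not reach this height (z outside [0, 3]); the r=5.5 cylinder at (14.5, 11) gives a regular 12-gon of circumradius 5.5 (constant along its height); the cylinder at (0.5, 4.5) does not reach this height (z outside [1, 8]); Merging all regions: only the r=5.5 cylinder at (14.5, 11) is present, so the union is just that shape — 1 connected region. The outline is a single polygon with 12 vertices. Extrusion per mm of travel: 0.6 × 0.12 / (π × 0.875²) = 0.029934. Accumulating E over each segment gives final E = 1.0223.

G0 X9.00 Y11.00 Z9.72
G1 X9.74 Y8.25 E0.0852
G1 X11.75 Y6.24 E0.1703
G1 X14.50 Y5.50 E0.2556
G1 X17.25 Y6.24 E0.3408
G1 X19.26 Y8.25 E0.4259
G1 X20.00 Y11.00 E0.5112
G1 X19.26 Y13.75 E0.5964
G1 X17.25 Y15.76 E0.6815
G1 X14.50 Y16.50 E0.7668
G1 X11.75 Y15.76 E0.8520
G1 X9.74 Y13.75 E0.9371
G1 X9.00 Y11.00 E1.0223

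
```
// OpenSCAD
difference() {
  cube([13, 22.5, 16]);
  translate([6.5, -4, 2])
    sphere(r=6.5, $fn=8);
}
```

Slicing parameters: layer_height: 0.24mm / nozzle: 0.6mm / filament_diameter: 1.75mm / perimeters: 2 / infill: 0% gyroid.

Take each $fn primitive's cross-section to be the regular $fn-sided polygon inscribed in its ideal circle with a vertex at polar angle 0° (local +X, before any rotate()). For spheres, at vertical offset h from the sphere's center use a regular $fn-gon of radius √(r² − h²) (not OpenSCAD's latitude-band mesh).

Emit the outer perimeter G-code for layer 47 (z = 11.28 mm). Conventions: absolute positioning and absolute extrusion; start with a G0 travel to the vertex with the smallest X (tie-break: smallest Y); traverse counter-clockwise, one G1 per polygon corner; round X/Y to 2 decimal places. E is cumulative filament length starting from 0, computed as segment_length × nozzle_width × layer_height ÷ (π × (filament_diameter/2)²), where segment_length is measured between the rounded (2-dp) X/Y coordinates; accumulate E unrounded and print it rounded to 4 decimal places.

At z = 11.28 mm: the cube (footprint 13×22.5) is included at this height; the sphere at (6.5, -4) does not reach this height (|z−center|=9.280 > r=6.5); Subtracting the remaining from the first: none of the subtracted shapes is present at this height, so the 13×22.5 cube is unchanged — 1 connected region. The outline is a single polygon with 4 vertices. Extrusion per mm of travel: 0.6 × 0.24 / (π × 0.875²) = 0.059868. Accumulating E over each segment gives final E = 4.2506.

G0 X0.00 Y0.00 Z11.28
G1 X13.00 Y0.00 E0.7783
G1 X13.00 Y22.50 E2.1253
G1 X0.00 Y22.50 E2.9036
G1 X0.00 Y0.00 E4.2506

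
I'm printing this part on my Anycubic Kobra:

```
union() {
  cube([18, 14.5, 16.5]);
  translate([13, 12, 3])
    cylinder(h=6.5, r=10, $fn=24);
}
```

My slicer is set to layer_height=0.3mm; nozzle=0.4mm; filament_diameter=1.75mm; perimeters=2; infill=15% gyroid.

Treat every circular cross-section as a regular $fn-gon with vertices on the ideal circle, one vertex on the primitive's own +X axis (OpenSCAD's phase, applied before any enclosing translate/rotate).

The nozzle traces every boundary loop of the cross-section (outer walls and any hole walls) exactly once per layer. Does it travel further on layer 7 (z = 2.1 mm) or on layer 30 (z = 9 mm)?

Layer 7 (z = 2.1): the cube is present — its section is the full 18×14.5 rectangle (perimeter 65.00 mm); the cylinder at (13, 12) is not intersected at this z (z outside [3, 9.5]); Combining (union): only the 18×14.5 cube is present, so the union is just that shape — boundary = 65.00 mm. So its perimeter = 65.00 mm. Layer 30 (z = 9): the cube is present — its section is the full 18×14.5 rectangle (perimeter 65.00 mm); the cylinder at (13, 12): section is a regular 24-gon, circumradius r=10 (perimeter = 2·24·10.000·sin(180°/24) = 62.65 mm); Taking the union: the regions partially overlap (shared area 162.27 mm²), so the edge portions inside another operand are dropped and the merged outline is re-measured after clipping — boundary = 78.42 mm. So its perimeter = 78.42 mm. Layer 30 is larger (78.42 vs 65.00 mm).

layer 30 (z = 9 mm)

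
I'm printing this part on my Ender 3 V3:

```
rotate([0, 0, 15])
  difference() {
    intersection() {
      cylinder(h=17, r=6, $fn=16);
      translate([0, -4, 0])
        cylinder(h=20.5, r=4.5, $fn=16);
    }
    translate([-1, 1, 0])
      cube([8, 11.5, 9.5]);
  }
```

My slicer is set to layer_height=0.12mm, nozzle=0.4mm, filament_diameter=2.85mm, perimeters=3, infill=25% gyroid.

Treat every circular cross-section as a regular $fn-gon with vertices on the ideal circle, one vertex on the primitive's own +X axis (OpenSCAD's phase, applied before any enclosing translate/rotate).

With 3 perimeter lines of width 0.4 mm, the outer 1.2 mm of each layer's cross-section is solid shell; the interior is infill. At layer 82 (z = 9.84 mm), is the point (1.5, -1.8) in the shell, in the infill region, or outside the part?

infill

At z = 9.84 mm: the cylinder: section is a regular 16-gon, circumradius r=6; the r=4.5 cylinder at (0, -4) gives a regular 16-gon of circumradius 4.5 (constant along its height); Taking the intersection: the r=4.5 cylinder at (0, -4) partially overlaps the r=6 cylinder; clipping to the common part keeps 42.64 mm² — 1 connected region; the cube at (-1, 1) does not reach this height (z outside [0, 9.5]); After the difference (first − rest): none of the subtracted shapes is present at this height, so that combined region is unchanged — 1 connected region; (whole slice rotated 15° about Z — lengths, areas and connectivity unchanged). Overall, the cross-section is a single solid region. Undo the 15° rotation: the query point maps to (0.983, -2.127) in the un-rotated model frame. The nearest boundary edge runs (1.72, 0.16)→(3.18, -0.82); distance from the point to it = 2.31 mm. The point is inside the cross-section and 2.31 mm from the nearest boundary — more than the 1.2 mm shell width (3 × 0.4), so it's in the infill interior.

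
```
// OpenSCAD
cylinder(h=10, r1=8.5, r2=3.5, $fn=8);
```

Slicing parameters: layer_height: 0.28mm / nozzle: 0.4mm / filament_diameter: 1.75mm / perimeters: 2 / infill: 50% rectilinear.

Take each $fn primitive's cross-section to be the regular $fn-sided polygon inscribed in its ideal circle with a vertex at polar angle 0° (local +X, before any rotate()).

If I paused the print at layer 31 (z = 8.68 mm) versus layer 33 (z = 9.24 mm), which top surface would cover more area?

layer 31 (z = 8.68 mm)

Layer 31 (z = 8.68): the cone: at t=0.868 of its height the radius interpolates to r₁+(r₂−r₁)t = 4.160, giving a regular 8-gon of that circumradius (area = (8/2)·4.160²·sin(360°/8) = 48.95 mm²). So its area = 48.95 mm². Layer 33 (z = 9.24): the cone: at t=0.924 of its height the radius interpolates to r₁+(r₂−r₁)t = 3.880, giving a regular 8-gon of that circumradius (area = (8/2)·3.880²·sin(360°/8) = 42.58 mm²). So its area = 42.58 mm². Layer 31 is larger (48.95 vs 42.58 mm²).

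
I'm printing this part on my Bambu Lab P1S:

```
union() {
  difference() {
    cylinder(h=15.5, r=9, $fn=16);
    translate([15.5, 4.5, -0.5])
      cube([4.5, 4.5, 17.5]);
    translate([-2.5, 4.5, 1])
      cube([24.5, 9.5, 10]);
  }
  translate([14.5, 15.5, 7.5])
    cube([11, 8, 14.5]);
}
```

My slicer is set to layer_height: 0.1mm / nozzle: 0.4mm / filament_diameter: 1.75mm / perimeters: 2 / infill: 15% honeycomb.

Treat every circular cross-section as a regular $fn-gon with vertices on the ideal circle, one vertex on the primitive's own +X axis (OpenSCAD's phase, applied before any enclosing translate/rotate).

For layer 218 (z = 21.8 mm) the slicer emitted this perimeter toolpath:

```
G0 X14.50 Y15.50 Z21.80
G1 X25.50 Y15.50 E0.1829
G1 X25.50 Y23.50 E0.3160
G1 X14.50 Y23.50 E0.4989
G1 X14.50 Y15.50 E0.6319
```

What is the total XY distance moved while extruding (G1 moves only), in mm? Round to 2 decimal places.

Sum the Euclidean lengths of each G1 segment: total = 38.00 mm.

38.00 mm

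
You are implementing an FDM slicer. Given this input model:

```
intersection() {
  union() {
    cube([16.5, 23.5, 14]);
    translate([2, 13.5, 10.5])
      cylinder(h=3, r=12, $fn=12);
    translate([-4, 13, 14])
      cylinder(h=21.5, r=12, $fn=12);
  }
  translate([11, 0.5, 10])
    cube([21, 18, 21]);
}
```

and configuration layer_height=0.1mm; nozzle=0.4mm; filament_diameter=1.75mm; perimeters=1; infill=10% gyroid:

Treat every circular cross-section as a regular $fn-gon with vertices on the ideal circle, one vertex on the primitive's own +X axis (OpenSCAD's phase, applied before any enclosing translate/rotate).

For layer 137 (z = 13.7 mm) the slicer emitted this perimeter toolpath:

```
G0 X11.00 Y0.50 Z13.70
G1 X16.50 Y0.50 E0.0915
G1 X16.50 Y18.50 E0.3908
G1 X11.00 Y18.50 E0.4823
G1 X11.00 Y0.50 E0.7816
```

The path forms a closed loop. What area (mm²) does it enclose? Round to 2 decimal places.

99.00 mm²

Apply the shoelace formula to the sequence of (X, Y) vertices; enclosed area = 99.00 mm².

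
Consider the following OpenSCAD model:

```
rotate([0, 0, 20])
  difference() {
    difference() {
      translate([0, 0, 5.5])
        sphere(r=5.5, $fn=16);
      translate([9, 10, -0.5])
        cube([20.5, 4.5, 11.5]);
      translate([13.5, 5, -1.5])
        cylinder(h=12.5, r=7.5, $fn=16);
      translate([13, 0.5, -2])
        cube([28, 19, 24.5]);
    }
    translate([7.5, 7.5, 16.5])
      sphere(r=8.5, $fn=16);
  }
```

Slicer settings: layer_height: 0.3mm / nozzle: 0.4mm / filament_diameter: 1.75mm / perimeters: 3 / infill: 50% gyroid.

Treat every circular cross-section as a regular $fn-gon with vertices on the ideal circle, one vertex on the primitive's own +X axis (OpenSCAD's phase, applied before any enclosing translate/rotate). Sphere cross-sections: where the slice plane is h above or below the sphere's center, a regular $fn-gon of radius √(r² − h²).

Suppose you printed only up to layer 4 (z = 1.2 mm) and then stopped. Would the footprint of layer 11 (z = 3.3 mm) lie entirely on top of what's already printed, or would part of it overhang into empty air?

Compare the two slices. At z = 1.2: the r=5.5 sphere contributes a regular 16-gon of circumradius √(5.5²−4.3²) = 3.429 (area = (16/2)·3.429²·sin(360°/16) = 36.00 mm²); the cube at (9, 10) (footprint 20.5×4.5) is included at this height (area 92.25 mm²); the r=7.5 cylinder at (13.5, 5) contributes a regular 16-gon of circumradius 7.5 (area = (16/2)·7.500²·sin(360°/16) = 172.21 mm²); the cube at (13, 0.5) (footprint 28×19) is included at this height (area 532.00 mm²); After the difference (first − rest): starting from the r=5.5 sphere (36.00 mm²), the 20.5×4.5 cube at (9, 10) misses the remaining region (no effect); the r=7.5 cylinder at (13.5, 5) misses the remaining region (no effect); the 28×19 cube at (13, 0.5) misses the remaining region (no effect) — area = 36.00 mm²; the sphere at (7.5, 7.5) is absent (|z−center|=15.300 > r=8.5); Subtracting the remaining from the first: none of the subtracted shapes is present at this height, so that combined region is unchanged — area = 36.00 mm²; (rotated 20° about Z; rotation is an isometry so areas/perimeters/island counts are preserved). At z = 3.3: the sphere: section is a regular 16-gon, circumradius = √(r²−h²) = √(5.5²−2.2²) = 5.041 (area = (16/2)·5.041²·sin(360°/16) = 77.79 mm²); the cube at (9, 10) is present — its section is the full 20.5×4.5 rectangle (area 92.25 mm²); the cylinder at (13.5, 5): section is a regular 16-gon, circumradius r=7.5 (area = (16/2)·7.500²·sin(360°/16) = 172.21 mm²); the cube at (13, 0.5) (footprint 28×19) is included at this height (area 532.00 mm²); Taking the first minus the rest: starting from the r=5.5 sphere (77.79 mm²), the 20.5×4.5 cube at (9, 10) misses the remaining region (no effect); the r=7.5 cylinder at (13.5, 5) misses the remaining region (no effect); the 28×19 cube at (13, 0.5) misses the remaining region (no effect) — area = 77.79 mm²; the sphere at (7.5, 7.5) is not intersected at this z (|z−center|=13.200 > r=8.5); After the difference (first − rest): none of the subtracted shapes is present at this height, so that combined region is unchanged — area = 77.79 mm²; (whole slice rotated 20° about Z — lengths, areas and connectivity unchanged). Checking containment: at z = 3.3 the cross-section extends beyond the z = 1.2 cross-section by about 41.79 mm².

part overhangs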